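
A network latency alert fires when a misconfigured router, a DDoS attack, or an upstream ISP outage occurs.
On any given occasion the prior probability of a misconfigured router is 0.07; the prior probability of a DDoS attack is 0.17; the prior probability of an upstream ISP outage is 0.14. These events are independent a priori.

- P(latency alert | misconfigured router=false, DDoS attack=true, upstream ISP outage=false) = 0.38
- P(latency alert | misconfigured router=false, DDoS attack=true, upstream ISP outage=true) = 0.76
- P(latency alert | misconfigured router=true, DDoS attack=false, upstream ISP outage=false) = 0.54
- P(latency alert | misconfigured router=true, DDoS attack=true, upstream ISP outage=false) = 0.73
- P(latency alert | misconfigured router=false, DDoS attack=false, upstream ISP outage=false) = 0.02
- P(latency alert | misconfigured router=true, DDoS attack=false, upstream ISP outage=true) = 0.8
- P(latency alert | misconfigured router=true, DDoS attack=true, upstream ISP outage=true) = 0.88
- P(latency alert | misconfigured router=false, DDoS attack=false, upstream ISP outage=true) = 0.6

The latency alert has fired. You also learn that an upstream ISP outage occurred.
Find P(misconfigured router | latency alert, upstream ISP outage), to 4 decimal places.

P(misconfigured router | latency alert, upstream ISP outage) ≈ 0.0890

Numerator (weight on configurations with misconfigured router): 0.046480 + 0.010472 = 0.056952
Normalizer over all consistent configurations: 0.6*0.93*0.83 + 0.76*0.93*0.17 + 0.8*0.07*0.83 + 0.88*0.07*0.17 = 0.640248
Posterior = 0.056952 / 0.640248 ≈ 0.0890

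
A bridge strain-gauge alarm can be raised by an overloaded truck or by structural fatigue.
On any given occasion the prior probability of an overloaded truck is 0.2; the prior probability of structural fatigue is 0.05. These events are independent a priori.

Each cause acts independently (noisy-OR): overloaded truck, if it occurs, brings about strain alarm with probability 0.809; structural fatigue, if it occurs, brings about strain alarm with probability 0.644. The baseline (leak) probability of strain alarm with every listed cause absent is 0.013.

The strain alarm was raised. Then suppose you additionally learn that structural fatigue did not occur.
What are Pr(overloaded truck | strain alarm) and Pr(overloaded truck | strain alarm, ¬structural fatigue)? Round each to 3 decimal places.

Under noisy-OR, P(strain alarm | causes) = 1 − (1−0.013)·∏(1−qᵢ) over the active causes.
P(strain alarm) = 0.013·0.8·0.95 + 0.648628·0.8·0.05 + 0.811483·0.2·0.95 + 0.932888·0.2·0.05 = 0.009880 + 0.025945 + 0.154182 + 0.009329 = 0.199336
Of this, 0.163511 comes from 0.154182 + 0.009329 (the overloaded truck=true cases).
P(overloaded truck | strain alarm) = 0.163511 / 0.199336 ≈ 0.820

With the extra evidence:
Enumerate both values of overloaded truck and weight by the priors:
  P(strain alarm | ¬structural fatigue) = 0.013*0.8 + 0.811483*0.2
        = 0.010400 + 0.162297 = 0.172697
The terms with overloaded truck present sum to 0.162297, so
  P(overloaded truck | strain alarm, ¬structural fatigue) = 0.162297 / 0.172697 ≈ 0.940
Ruling out structural fatigue raises the posterior on overloaded truck — the flip side of explaining away.

Pr(overloaded truck | strain alarm) ≈ 0.820; Pr(overloaded truck | strain alarm, ¬structural fatigue) ≈ 0.940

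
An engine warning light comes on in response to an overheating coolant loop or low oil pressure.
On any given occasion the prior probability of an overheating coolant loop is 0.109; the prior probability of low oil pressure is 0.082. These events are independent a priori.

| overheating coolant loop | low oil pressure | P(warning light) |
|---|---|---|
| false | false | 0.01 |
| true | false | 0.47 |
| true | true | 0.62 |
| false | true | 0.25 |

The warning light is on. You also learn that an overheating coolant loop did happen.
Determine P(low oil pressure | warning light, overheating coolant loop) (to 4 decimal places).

Sum P(warning light|·) weighted by the priors over both values of low oil pressure:
  P(warning light | overheating coolant loop) = 0.47·0.918 + 0.62·0.082
        = 0.431460 + 0.050840 = 0.482300
Configurations with low oil pressure contribute 0.050840, so
  P(low oil pressure | warning light, overheating coolant loop) = 0.050840 / 0.482300 ≈ 0.1054

P(low oil pressure | warning light, overheating coolant loop) ≈ 0.1054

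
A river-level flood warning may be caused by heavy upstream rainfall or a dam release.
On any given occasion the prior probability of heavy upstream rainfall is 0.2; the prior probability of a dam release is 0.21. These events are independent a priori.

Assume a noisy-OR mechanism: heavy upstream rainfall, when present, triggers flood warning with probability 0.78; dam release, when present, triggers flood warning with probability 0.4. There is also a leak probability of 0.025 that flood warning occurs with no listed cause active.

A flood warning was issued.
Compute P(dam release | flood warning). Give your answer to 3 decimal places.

P(dam release | flood warning) ≈ 0.432

Under noisy-OR, P(flood warning | causes) = 1 − (1−0.025)·∏(1−qᵢ) over the active causes.
P(flood warning) = 0.025×0.8×0.79 + 0.415×0.8×0.21 + 0.7855×0.2×0.79 + 0.8713×0.2×0.21 = 0.015800 + 0.069720 + 0.124109 + 0.036595 = 0.246224
Of this, 0.106315 comes from 0.069720 + 0.036595 (the dam release=true cases).
So P(dam release | flood warning) = 0.106315/0.246224 ≈ 0.432.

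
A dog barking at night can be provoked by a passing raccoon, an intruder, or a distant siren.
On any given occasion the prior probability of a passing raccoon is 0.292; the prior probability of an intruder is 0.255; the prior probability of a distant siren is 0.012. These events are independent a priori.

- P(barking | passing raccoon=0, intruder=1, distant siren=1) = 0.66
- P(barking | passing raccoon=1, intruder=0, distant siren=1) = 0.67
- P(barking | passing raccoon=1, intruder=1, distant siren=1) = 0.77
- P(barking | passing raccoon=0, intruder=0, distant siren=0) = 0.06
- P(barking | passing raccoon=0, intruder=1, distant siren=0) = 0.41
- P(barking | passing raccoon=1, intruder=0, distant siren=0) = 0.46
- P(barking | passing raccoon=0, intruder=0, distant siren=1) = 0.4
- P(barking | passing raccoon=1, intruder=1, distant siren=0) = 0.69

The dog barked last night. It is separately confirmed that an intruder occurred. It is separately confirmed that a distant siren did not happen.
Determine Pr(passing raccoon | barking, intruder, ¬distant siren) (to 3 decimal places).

Pr(passing raccoon | barking, intruder, ¬distant siren) ≈ 0.410

Enumerate both values of passing raccoon and weight by the priors:
  P(barking | intruder, ¬distant siren) = 0.41·0.708 + 0.69·0.292
        = 0.290280 + 0.201480 = 0.491760
The terms with passing raccoon present sum to 0.201480, so
  P(passing raccoon | barking, intruder, ¬distant siren) = 0.201480 / 0.491760 ≈ 0.410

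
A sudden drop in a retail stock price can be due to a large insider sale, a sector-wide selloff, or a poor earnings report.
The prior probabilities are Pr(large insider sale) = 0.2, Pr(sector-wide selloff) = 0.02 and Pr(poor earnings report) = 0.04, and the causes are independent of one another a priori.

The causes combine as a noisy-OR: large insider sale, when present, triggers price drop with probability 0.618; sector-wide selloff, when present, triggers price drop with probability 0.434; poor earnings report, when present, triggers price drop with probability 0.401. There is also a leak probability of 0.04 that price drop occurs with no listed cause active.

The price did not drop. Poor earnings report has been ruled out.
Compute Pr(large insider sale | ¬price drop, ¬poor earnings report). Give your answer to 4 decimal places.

Pr(large insider sale | ¬price drop, ¬poor earnings report) ≈ 0.0872

Under noisy-OR, P(price drop | causes) = 1 − (1−0.04)·∏(1−qᵢ) over the active causes.
Sum P(¬price drop|·) weighted by the priors over the 4 (large insider sale, sector-wide selloff) configurations:
  P(¬price drop | ¬poor earnings report) = 0.96·0.8·0.98 + 0.54336·0.8·0.02 + 0.36672·0.2·0.98 + 0.207564·0.2·0.02
        = 0.752640 + 0.008694 + 0.071877 + 0.000830 = 0.834041
The terms with large insider sale present sum to 0.072707, so
  P(large insider sale | ¬price drop, ¬poor earnings report) = 0.072707 / 0.834041 ≈ 0.0872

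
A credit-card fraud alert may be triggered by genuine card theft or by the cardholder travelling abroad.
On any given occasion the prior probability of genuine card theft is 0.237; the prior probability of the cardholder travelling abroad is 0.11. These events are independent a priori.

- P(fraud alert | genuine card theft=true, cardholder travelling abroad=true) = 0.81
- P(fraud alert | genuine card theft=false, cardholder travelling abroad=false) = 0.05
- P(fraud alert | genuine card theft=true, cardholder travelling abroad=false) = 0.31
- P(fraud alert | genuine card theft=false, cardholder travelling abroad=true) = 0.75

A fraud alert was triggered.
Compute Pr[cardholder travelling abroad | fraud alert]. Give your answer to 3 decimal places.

Pr[cardholder travelling abroad | fraud alert] ≈ 0.458

P(fraud alert) = 0.05*0.763*0.89 + 0.75*0.763*0.11 + 0.31*0.237*0.89 + 0.81*0.237*0.11 = 0.033954 + 0.062948 + 0.065388 + 0.021117 = 0.183407
Restricting to configurations with cardholder travelling abroad present: 0.062948 + 0.021117 = 0.084065.
P(cardholder travelling abroad | fraud alert) = 0.084065 / 0.183407 ≈ 0.458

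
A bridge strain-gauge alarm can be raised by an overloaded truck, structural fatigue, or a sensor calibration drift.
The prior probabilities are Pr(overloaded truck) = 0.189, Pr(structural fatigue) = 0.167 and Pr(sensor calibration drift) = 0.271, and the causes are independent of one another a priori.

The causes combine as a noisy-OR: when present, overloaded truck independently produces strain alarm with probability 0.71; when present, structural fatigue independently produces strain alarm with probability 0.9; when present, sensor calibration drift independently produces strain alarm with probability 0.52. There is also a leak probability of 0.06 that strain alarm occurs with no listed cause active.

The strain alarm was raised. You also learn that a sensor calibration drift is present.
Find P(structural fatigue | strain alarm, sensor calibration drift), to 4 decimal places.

P(structural fatigue | strain alarm, sensor calibration drift) ≈ 0.2402

Under noisy-OR, P(strain alarm | causes) = 1 − (1−0.06)·∏(1−qᵢ) over the active causes.
Enumerate the 4 (overloaded truck, structural fatigue) configurations and weight by the priors:
  P(strain alarm | sensor calibration drift) = 0.5488*0.811*0.833 + 0.95488*0.811*0.167 + 0.869152*0.189*0.833 + 0.986915*0.189*0.167
        = 0.370749 + 0.129326 + 0.136837 + 0.031150 = 0.668062
Configurations with structural fatigue contribute 0.160476, so
  P(structural fatigue | strain alarm, sensor calibration drift) = 0.160476 / 0.668062 ≈ 0.2402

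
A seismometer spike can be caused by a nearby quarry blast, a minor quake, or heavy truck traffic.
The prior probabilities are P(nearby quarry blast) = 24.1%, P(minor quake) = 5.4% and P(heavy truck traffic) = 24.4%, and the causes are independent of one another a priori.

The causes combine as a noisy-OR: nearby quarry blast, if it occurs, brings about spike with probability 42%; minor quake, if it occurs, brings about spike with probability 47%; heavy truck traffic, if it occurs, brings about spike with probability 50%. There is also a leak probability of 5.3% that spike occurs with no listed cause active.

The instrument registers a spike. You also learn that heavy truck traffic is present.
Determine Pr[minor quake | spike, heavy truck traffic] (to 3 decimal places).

Under noisy-OR, P(spike | causes) = 1 − (1−0.053)·∏(1−qᵢ) over the active causes.
P(spike | heavy truck traffic) = 0.5265·0.759·0.946 + 0.749045·0.759·0.054 + 0.72537·0.241·0.946 + 0.854446·0.241·0.054 = 0.378034 + 0.030700 + 0.165374 + 0.011120 = 0.585228
Of this, 0.041820 comes from 0.030700 + 0.011120 (the minor quake=true cases).
So P(minor quake | spike, heavy truck traffic) = 0.041820/0.585228 ≈ 0.071.

Pr[minor quake | spike, heavy truck traffic] ≈ 0.071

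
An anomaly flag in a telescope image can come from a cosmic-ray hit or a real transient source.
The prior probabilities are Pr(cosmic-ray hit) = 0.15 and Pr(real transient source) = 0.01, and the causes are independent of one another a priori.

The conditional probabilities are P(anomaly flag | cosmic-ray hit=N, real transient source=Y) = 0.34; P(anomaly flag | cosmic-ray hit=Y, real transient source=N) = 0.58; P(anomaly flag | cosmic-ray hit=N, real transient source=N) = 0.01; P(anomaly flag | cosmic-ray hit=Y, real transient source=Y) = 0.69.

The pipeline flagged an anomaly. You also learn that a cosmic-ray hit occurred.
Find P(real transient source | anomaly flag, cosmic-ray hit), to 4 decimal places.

P(real transient source | anomaly flag, cosmic-ray hit) ≈ 0.0119

P(anomaly flag | cosmic-ray hit) = 0.58×0.99 + 0.69×0.01 = 0.574200 + 0.006900 = 0.581100
Of this, 0.006900 comes from 0.69×0.01 (the real transient source=true cases).
So P(real transient source | anomaly flag, cosmic-ray hit) = 0.006900/0.581100 ≈ 0.0119.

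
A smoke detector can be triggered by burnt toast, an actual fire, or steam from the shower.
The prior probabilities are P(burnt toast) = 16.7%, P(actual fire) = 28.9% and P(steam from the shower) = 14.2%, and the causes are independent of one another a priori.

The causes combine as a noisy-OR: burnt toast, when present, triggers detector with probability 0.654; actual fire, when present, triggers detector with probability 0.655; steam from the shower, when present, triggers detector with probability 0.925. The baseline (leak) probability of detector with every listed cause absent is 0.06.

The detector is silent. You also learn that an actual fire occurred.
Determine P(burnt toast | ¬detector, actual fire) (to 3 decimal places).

P(burnt toast | ¬detector, actual fire) ≈ 0.065

Under noisy-OR, P(detector | causes) = 1 − (1−0.06)·∏(1−qᵢ) over the active causes.
Enumerate the 4 (burnt toast, steam from the shower) configurations and weight by the priors:
  P(¬detector | actual fire) = 0.3243·0.833·0.858 + 0.024323·0.833·0.142 + 0.112208·0.167·0.858 + 0.008416·0.167·0.142
        = 0.231782 + 0.002877 + 0.016078 + 0.000200 = 0.250937
Keeping only the burnt toast-present terms gives 0.016278, so
  P(burnt toast | ¬detector, actual fire) = 0.016278 / 0.250937 ≈ 0.065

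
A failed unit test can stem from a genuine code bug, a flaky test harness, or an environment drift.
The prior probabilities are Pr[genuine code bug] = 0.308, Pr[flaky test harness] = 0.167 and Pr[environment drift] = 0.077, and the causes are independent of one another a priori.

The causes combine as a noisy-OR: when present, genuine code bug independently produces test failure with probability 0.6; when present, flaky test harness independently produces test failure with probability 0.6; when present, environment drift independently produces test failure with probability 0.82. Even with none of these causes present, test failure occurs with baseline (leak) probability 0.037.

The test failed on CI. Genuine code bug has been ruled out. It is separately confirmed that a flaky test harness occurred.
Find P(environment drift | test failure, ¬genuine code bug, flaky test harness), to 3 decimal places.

P(environment drift | test failure, ¬genuine code bug, flaky test harness) ≈ 0.112

Under noisy-OR, P(test failure | causes) = 1 − (1−0.037)·∏(1−qᵢ) over the active causes.
For the numerator, keep only environment drift=true terms: 0.930664×0.077 = 0.071661
The normalizing constant is 0.6148×0.923 + 0.930664×0.077 = 0.639121
Posterior = 0.071661 / 0.639121 ≈ 0.112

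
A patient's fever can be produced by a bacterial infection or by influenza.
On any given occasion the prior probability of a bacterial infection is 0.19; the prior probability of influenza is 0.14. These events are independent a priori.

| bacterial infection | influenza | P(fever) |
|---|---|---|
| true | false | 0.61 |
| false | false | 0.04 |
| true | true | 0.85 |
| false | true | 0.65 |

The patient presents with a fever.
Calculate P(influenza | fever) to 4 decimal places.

Weight on influenza=true, given the evidence: 0.073710 + 0.022610 = 0.096320
The normalizing constant is 0.04·0.81·0.86 + 0.65·0.81·0.14 + 0.61·0.19·0.86 + 0.85·0.19·0.14 = 0.223858
Posterior = 0.096320 / 0.223858 ≈ 0.4303

P(influenza | fever) ≈ 0.4303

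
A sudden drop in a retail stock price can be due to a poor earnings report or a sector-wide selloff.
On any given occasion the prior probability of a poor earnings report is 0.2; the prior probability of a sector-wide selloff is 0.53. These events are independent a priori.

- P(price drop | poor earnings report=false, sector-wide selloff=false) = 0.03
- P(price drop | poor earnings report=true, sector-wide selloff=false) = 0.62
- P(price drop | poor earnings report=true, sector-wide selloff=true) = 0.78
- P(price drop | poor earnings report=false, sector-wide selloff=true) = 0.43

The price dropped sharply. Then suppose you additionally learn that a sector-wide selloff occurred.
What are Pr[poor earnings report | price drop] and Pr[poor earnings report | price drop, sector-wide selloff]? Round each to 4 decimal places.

P(price drop) = 0.03·0.8·0.47 + 0.43·0.8·0.53 + 0.62·0.2·0.47 + 0.78·0.2·0.53 = 0.011280 + 0.182320 + 0.058280 + 0.082680 = 0.334560
Restricting to configurations with poor earnings report present: 0.058280 + 0.082680 = 0.140960.
Hence the posterior is 0.140960/0.334560 ≈ 0.4213.

With the extra evidence:
P(price drop | sector-wide selloff) = 0.43*0.8 + 0.78*0.2 = 0.344000 + 0.156000 = 0.500000
The poor earnings report-present share is 0.78*0.2 = 0.156000.
So P(poor earnings report | price drop, sector-wide selloff) = 0.156000/0.500000 ≈ 0.3120.

Pr[poor earnings report | price drop] ≈ 0.4213; Pr[poor earnings report | price drop, sector-wide selloff] ≈ 0.3120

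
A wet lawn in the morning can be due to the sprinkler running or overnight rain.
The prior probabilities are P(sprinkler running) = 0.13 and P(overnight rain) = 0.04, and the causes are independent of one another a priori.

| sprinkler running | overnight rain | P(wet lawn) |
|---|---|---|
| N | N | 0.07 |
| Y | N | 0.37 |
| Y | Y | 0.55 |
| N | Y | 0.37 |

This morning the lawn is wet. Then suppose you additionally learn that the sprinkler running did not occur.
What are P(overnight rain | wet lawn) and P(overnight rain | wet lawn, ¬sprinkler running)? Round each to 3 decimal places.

P(wet lawn) = 0.07*0.87*0.96 + 0.37*0.87*0.04 + 0.37*0.13*0.96 + 0.55*0.13*0.04 = 0.058464 + 0.012876 + 0.046176 + 0.002860 = 0.120376
The overnight rain-present share is 0.012876 + 0.002860 = 0.015736.
So P(overnight rain | wet lawn) = 0.015736/0.120376 ≈ 0.131.

Now also conditioning on sprinkler running≠true:
By total probability over both values of overnight rain:
  P(wet lawn | ¬sprinkler running) = 0.07*0.96 + 0.37*0.04
        = 0.067200 + 0.014800 = 0.082000
Configurations with overnight rain contribute 0.014800, so
  P(overnight rain | wet lawn, ¬sprinkler running) = 0.014800 / 0.082000 ≈ 0.180
With sprinkler running excluded, overnight rain must carry more of the explanatory weight for the wet lawn.

P(overnight rain | wet lawn) ≈ 0.131; P(overnight rain | wet lawn, ¬sprinkler running) ≈ 0.180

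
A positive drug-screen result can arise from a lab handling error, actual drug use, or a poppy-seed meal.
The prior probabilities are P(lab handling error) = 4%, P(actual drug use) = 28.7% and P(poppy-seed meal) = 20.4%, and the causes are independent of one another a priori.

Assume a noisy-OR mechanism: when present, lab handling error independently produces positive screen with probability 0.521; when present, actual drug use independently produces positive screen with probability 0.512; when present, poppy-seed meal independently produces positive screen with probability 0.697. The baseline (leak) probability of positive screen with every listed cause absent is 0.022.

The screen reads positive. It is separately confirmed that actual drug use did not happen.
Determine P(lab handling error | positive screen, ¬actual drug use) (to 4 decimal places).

P(lab handling error | positive screen, ¬actual drug use) ≈ 0.1340

Under noisy-OR, P(positive screen | causes) = 1 − (1−0.022)·∏(1−qᵢ) over the active causes.
Enumerate the 4 (lab handling error, poppy-seed meal) configurations and weight by the priors:
  P(positive screen | ¬actual drug use) = 0.022·0.96·0.796 + 0.703666·0.96·0.204 + 0.531538·0.04·0.796 + 0.858056·0.04·0.204
        = 0.016812 + 0.137806 + 0.016924 + 0.007002 = 0.178544
The terms with lab handling error present sum to 0.023926, so
  P(lab handling error | positive screen, ¬actual drug use) = 0.023926 / 0.178544 ≈ 0.1340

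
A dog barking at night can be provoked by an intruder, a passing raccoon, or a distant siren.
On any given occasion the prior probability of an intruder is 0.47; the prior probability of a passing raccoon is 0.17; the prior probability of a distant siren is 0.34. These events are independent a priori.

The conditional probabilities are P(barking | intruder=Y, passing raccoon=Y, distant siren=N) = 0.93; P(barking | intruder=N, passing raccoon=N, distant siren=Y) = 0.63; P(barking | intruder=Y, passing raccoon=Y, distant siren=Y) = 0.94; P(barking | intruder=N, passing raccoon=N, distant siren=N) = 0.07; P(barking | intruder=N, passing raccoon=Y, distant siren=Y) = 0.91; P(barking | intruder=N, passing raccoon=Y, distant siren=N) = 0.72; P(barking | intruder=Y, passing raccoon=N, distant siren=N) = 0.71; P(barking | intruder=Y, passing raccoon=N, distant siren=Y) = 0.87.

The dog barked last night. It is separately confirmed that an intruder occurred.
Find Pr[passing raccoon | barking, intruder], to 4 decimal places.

Pr[passing raccoon | barking, intruder] ≈ 0.2001

Weight on passing raccoon=true, given the evidence: 0.104346 + 0.054332 = 0.158678
Denominator P(barking | intruder): 0.71*0.83*0.66 + 0.87*0.83*0.34 + 0.93*0.17*0.66 + 0.94*0.17*0.34 = 0.793130
P(passing raccoon | barking, intruder) = 0.158678/0.793130 ≈ 0.2001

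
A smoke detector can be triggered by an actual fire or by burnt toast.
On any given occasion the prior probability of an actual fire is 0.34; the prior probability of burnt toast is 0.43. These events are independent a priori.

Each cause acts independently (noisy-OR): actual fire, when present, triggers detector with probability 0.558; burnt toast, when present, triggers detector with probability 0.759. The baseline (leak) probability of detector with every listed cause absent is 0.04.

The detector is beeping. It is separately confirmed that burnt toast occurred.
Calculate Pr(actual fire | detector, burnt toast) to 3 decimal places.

Under noisy-OR, P(detector | causes) = 1 − (1−0.04)·∏(1−qᵢ) over the active causes.
Enumerate both values of actual fire and weight by the priors:
  P(detector | burnt toast) = 0.76864·0.66 + 0.897739·0.34
        = 0.507302 + 0.305231 = 0.812533
Keeping only the actual fire-present terms gives 0.305231, so
  P(actual fire | detector, burnt toast) = 0.305231 / 0.812533 ≈ 0.376

Pr(actual fire | detector, burnt toast) ≈ 0.376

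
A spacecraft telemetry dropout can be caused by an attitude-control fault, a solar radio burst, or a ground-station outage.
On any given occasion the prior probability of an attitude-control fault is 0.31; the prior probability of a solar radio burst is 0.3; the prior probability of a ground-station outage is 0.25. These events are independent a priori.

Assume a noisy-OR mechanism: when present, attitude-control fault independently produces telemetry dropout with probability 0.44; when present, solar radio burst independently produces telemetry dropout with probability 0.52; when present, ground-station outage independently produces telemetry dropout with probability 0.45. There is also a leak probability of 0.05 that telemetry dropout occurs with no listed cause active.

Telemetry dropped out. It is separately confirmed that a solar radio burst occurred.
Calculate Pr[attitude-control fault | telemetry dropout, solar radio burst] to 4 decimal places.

Pr[attitude-control fault | telemetry dropout, solar radio burst] ≈ 0.3686

Under noisy-OR, P(telemetry dropout | causes) = 1 − (1−0.05)·∏(1−qᵢ) over the active causes.
Numerator (weight on configurations with attitude-control fault): 0.173129 + 0.066615 = 0.239744
The normalizing constant is 0.544×0.69×0.75 + 0.7492×0.69×0.25 + 0.74464×0.31×0.75 + 0.859552×0.31×0.25 = 0.650501
P(attitude-control fault | telemetry dropout, solar radio burst) = 0.239744/0.650501 ≈ 0.3686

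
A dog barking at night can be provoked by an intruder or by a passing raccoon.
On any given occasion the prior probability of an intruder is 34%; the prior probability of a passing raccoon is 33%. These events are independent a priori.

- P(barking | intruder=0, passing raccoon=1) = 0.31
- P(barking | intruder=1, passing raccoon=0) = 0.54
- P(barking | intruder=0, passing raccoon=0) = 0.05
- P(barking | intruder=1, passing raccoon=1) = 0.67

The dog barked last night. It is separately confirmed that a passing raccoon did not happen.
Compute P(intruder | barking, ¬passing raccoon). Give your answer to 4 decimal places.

P(intruder | barking, ¬passing raccoon) ≈ 0.8476

For the numerator, keep only intruder=true terms: 0.54*0.34 = 0.183600
Normalizer over all consistent configurations: 0.05*0.66 + 0.54*0.34 = 0.216600
P(intruder | barking, ¬passing raccoon) = 0.183600/0.216600 ≈ 0.8476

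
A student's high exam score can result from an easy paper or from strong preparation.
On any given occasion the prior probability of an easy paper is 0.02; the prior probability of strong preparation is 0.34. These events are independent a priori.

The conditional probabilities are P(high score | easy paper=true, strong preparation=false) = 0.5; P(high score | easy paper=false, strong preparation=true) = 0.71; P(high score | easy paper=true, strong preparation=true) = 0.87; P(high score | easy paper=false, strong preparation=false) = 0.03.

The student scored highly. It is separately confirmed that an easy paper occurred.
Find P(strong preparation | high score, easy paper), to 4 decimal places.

Weight on strong preparation=true, given the evidence: 0.87×0.34 = 0.295800
The normalizing constant is 0.5×0.66 + 0.87×0.34 = 0.625800
Posterior = 0.295800 / 0.625800 ≈ 0.4727

P(strong preparation | high score, easy paper) ≈ 0.4727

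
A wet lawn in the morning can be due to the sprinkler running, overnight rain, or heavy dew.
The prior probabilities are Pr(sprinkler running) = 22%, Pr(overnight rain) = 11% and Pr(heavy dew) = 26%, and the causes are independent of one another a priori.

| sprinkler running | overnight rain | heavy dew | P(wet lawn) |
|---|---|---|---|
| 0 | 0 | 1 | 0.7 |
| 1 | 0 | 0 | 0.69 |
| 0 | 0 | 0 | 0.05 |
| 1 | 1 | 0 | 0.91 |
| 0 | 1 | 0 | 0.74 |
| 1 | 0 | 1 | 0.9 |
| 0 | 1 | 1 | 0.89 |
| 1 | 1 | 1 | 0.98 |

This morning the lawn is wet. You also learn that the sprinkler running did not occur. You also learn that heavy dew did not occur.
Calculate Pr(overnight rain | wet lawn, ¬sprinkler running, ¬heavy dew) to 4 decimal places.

P(wet lawn | ¬sprinkler running, ¬heavy dew) = 0.05×0.89 + 0.74×0.11 = 0.044500 + 0.081400 = 0.125900
The overnight rain-present share is 0.74×0.11 = 0.081400.
So P(overnight rain | wet lawn, ¬sprinkler running, ¬heavy dew) = 0.081400/0.125900 ≈ 0.6465.

Pr(overnight rain | wet lawn, ¬sprinkler running, ¬heavy dew) ≈ 0.6465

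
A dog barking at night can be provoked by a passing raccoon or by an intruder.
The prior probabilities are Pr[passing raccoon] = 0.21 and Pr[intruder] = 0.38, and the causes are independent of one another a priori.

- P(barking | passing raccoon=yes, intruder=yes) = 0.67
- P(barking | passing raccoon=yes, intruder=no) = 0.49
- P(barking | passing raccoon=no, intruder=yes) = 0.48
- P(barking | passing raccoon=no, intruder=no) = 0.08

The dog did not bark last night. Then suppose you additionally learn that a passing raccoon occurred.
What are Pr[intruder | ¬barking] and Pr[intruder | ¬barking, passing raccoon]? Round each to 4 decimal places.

Pr[intruder | ¬barking] ≈ 0.2608; Pr[intruder | ¬barking, passing raccoon] ≈ 0.2840

Weight on intruder=true, given the evidence: 0.156104 + 0.026334 = 0.182438
Normalizer over all consistent configurations: 0.92×0.79×0.62 + 0.52×0.79×0.38 + 0.51×0.21×0.62 + 0.33×0.21×0.38 = 0.699456
P(intruder | ¬barking) = 0.182438/0.699456 ≈ 0.2608

With the extra evidence:
Sum P(¬barking|·) weighted by the priors over both values of intruder:
  P(¬barking | passing raccoon) = 0.51*0.62 + 0.33*0.38
        = 0.316200 + 0.125400 = 0.441600
Configurations with intruder contribute 0.125400, so
  P(intruder | ¬barking, passing raccoon) = 0.125400 / 0.441600 ≈ 0.2840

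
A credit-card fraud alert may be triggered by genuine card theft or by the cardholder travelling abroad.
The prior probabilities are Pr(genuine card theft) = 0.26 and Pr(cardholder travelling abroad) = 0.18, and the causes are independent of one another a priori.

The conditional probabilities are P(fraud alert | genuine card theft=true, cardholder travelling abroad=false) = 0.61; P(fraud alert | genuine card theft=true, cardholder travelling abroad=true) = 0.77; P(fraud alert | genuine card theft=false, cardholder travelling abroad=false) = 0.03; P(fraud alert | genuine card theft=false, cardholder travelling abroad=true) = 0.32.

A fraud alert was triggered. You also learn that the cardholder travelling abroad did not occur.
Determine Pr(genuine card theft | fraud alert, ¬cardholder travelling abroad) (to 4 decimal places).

Pr(genuine card theft | fraud alert, ¬cardholder travelling abroad) ≈ 0.8772

Enumerate both values of genuine card theft and weight by the priors:
  P(fraud alert | ¬cardholder travelling abroad) = 0.03×0.74 + 0.61×0.26
        = 0.022200 + 0.158600 = 0.180800
Configurations with genuine card theft contribute 0.158600, so
  P(genuine card theft | fraud alert, ¬cardholder travelling abroad) = 0.158600 / 0.180800 ≈ 0.8772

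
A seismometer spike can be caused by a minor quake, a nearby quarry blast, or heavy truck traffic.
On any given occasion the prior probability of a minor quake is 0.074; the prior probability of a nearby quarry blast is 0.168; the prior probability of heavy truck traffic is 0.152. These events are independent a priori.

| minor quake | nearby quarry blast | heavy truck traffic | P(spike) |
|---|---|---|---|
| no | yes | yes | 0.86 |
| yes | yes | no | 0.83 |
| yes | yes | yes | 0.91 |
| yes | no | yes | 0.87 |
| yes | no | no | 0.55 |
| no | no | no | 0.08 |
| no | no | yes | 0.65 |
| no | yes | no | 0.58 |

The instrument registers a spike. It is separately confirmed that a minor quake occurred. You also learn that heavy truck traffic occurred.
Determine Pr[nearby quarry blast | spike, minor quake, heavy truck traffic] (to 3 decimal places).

Sum P(spike|·) weighted by the priors over both values of nearby quarry blast:
  P(spike | minor quake, heavy truck traffic) = 0.87·0.832 + 0.91·0.168
        = 0.723840 + 0.152880 = 0.876720
Configurations with nearby quarry blast contribute 0.152880, so
  P(nearby quarry blast | spike, minor quake, heavy truck traffic) = 0.152880 / 0.876720 ≈ 0.174

Pr[nearby quarry blast | spike, minor quake, heavy truck traffic] ≈ 0.174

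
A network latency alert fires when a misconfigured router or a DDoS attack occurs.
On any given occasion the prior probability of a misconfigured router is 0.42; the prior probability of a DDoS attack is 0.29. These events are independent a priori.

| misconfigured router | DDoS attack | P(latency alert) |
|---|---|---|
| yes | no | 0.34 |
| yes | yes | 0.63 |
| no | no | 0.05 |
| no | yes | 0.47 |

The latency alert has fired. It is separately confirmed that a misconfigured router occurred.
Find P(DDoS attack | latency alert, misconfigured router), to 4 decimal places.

For the numerator, keep only DDoS attack=true terms: 0.63·0.29 = 0.182700
Normalizer over all consistent configurations: 0.34·0.71 + 0.63·0.29 = 0.424100
P(DDoS attack | latency alert, misconfigured router) = 0.182700/0.424100 ≈ 0.4308

P(DDoS attack | latency alert, misconfigured router) ≈ 0.4308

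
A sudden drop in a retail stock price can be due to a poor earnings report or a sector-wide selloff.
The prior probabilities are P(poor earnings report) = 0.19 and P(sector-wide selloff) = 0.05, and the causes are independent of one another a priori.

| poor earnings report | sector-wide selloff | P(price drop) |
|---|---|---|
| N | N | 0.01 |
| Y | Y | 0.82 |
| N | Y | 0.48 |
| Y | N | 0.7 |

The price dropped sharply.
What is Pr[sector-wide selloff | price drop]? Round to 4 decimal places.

Pr[sector-wide selloff | price drop] ≈ 0.1688

For the numerator, keep only sector-wide selloff=true terms: 0.019440 + 0.007790 = 0.027230
Denominator P(price drop): 0.01×0.81×0.95 + 0.48×0.81×0.05 + 0.7×0.19×0.95 + 0.82×0.19×0.05 = 0.161275
Posterior = 0.027230 / 0.161275 ≈ 0.1688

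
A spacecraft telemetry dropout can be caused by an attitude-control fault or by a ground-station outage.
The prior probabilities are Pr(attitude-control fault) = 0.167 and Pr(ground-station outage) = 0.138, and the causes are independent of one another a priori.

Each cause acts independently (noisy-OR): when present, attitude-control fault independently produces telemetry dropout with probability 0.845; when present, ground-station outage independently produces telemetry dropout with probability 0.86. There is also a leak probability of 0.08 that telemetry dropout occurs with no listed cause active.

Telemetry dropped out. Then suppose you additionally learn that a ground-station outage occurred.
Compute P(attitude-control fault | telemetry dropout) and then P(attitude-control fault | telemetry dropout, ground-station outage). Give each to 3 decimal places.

P(attitude-control fault | telemetry dropout) ≈ 0.481; P(attitude-control fault | telemetry dropout, ground-station outage) ≈ 0.184

Under noisy-OR, P(telemetry dropout | causes) = 1 − (1−0.08)·∏(1−qᵢ) over the active causes.
Weight on attitude-control fault=true, given the evidence: 0.123426 + 0.022586 = 0.146012
The normalizing constant is 0.08·0.833·0.862 + 0.8712·0.833·0.138 + 0.8574·0.167·0.862 + 0.980036·0.167·0.138 = 0.303604
P(attitude-control fault | telemetry dropout) = 0.146012/0.303604 ≈ 0.481

With the extra evidence:
Enumerate both values of attitude-control fault and weight by the priors:
  P(telemetry dropout | ground-station outage) = 0.8712·0.833 + 0.980036·0.167
        = 0.725710 + 0.163666 = 0.889376
The terms with attitude-control fault present sum to 0.163666, so
  P(attitude-control fault | telemetry dropout, ground-station outage) = 0.163666 / 0.889376 ≈ 0.184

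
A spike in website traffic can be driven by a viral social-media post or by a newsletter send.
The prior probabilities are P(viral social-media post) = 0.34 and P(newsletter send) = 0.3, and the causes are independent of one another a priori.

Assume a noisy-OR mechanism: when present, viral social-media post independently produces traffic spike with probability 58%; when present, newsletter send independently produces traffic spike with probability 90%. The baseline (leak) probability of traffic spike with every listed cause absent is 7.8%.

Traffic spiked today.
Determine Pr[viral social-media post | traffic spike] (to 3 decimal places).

Pr[viral social-media post | traffic spike] ≈ 0.531

Under noisy-OR, P(traffic spike | causes) = 1 − (1−0.078)·∏(1−qᵢ) over the active causes.
By total probability over the 4 (viral social-media post, newsletter send) configurations:
  P(traffic spike) = 0.078*0.66*0.7 + 0.9078*0.66*0.3 + 0.61276*0.34*0.7 + 0.961276*0.34*0.3
        = 0.036036 + 0.179744 + 0.145837 + 0.098050 = 0.459667
The terms with viral social-media post present sum to 0.243887, so
  P(viral social-media post | traffic spike) = 0.243887 / 0.459667 ≈ 0.531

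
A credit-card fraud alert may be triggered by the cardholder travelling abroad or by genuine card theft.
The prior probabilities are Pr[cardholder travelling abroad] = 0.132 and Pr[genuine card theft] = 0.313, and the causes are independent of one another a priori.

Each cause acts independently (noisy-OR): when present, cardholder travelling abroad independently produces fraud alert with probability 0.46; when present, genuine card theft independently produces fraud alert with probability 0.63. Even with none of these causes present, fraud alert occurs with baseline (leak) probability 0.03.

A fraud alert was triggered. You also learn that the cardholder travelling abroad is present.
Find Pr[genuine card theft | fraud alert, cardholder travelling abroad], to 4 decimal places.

Under noisy-OR, P(fraud alert | causes) = 1 − (1−0.03)·∏(1−qᵢ) over the active causes.
Numerator (weight on configurations with genuine card theft): 0.806194·0.313 = 0.252339
Denominator P(fraud alert | cardholder travelling abroad): 0.4762·0.687 + 0.806194·0.313 = 0.579488
Posterior = 0.252339 / 0.579488 ≈ 0.4355

Pr[genuine card theft | fraud alert, cardholder travelling abroad] ≈ 0.4355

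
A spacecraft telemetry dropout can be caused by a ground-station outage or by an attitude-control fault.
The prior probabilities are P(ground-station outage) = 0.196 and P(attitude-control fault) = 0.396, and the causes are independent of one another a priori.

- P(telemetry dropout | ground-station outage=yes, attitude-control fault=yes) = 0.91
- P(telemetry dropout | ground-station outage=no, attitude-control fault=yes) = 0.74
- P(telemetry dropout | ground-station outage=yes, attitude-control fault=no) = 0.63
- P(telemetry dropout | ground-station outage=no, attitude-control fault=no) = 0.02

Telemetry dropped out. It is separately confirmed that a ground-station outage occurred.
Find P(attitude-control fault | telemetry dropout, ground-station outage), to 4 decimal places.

Sum P(telemetry dropout|·) weighted by the priors over both values of attitude-control fault:
  P(telemetry dropout | ground-station outage) = 0.63*0.604 + 0.91*0.396
        = 0.380520 + 0.360360 = 0.740880
The terms with attitude-control fault present sum to 0.360360, so
  P(attitude-control fault | telemetry dropout, ground-station outage) = 0.360360 / 0.740880 ≈ 0.4864

P(attitude-control fault | telemetry dropout, ground-station outage) ≈ 0.4864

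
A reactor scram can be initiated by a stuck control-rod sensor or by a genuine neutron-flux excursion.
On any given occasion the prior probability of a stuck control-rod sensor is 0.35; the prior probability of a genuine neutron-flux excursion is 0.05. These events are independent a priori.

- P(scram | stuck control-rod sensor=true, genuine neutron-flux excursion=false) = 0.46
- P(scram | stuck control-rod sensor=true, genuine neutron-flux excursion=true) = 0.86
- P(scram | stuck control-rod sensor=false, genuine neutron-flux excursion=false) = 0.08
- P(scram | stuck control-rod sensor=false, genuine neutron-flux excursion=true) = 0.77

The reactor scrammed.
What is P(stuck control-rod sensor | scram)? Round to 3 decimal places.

P(stuck control-rod sensor | scram) ≈ 0.693

P(scram) = 0.08·0.65·0.95 + 0.77·0.65·0.05 + 0.46·0.35·0.95 + 0.86·0.35·0.05 = 0.049400 + 0.025025 + 0.152950 + 0.015050 = 0.242425
The stuck control-rod sensor-present share is 0.152950 + 0.015050 = 0.168000.
Hence the posterior is 0.168000/0.242425 ≈ 0.693.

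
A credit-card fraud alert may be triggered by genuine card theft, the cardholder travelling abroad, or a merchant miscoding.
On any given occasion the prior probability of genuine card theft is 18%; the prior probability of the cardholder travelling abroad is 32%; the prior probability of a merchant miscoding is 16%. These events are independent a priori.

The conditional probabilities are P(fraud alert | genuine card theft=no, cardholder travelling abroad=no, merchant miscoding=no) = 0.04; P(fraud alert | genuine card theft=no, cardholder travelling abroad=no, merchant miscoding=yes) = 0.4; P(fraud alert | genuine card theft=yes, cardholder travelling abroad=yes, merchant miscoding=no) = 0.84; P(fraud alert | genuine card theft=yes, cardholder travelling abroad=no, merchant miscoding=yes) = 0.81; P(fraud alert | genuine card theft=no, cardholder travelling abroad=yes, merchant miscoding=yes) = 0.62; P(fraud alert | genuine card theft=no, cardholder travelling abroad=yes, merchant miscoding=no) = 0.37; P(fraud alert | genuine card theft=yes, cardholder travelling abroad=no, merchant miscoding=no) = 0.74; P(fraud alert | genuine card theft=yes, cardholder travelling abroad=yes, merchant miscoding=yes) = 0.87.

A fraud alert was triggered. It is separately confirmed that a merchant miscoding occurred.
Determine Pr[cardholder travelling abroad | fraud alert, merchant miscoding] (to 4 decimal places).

Numerator (weight on configurations with cardholder travelling abroad): 0.162688 + 0.050112 = 0.212800
Normalizer over all consistent configurations: 0.4×0.82×0.68 + 0.62×0.82×0.32 + 0.81×0.18×0.68 + 0.87×0.18×0.32 = 0.534984
Posterior = 0.212800 / 0.534984 ≈ 0.3978

Pr[cardholder travelling abroad | fraud alert, merchant miscoding] ≈ 0.3978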